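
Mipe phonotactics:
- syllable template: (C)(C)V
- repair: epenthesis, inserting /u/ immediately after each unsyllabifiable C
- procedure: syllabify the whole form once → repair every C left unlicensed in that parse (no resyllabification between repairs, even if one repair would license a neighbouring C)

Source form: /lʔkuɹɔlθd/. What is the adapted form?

Syllabifying with onset maximization leaves /l/, /l/, /θ/, /d/ stranded (no codas are permitted; onsets may contain at most 2 consonants).
Inserting the epenthetic vowel yields /l/ → /lu/, /l/ → /lu/, /θ/ → /θu/, /d/ → /du/.

luʔkuɹɔluθudu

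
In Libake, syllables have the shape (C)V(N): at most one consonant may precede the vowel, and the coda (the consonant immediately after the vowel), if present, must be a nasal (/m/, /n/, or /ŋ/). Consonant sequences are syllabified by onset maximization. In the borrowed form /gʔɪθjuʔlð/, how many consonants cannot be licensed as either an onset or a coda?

Syllabifying with onset maximization leaves /g/, /θ/, /ʔ/, /l/, /ð/ stranded (only a nasal (/m/, /n/, or /ŋ/) is licensed in coda position; onsets are limited to one consonant).

5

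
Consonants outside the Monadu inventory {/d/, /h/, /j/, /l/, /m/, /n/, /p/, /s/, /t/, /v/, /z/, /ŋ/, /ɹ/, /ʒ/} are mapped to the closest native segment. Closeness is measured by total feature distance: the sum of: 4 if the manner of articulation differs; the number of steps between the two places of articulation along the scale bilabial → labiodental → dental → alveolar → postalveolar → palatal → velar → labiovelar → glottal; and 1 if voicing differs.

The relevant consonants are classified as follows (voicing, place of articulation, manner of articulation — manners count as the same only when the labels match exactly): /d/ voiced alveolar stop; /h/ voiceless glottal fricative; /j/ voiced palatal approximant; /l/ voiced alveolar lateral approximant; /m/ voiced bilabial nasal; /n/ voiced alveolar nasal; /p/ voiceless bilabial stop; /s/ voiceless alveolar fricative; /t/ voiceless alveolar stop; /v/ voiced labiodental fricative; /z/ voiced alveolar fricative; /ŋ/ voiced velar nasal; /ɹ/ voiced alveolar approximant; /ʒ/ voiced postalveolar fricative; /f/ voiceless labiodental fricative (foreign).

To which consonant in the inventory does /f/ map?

/v/ is closest: same manner (fricative), place distance 0 (labiodental→labiodental), voicing differs (+1); total 1. Next closest is /s/ at distance 2.

v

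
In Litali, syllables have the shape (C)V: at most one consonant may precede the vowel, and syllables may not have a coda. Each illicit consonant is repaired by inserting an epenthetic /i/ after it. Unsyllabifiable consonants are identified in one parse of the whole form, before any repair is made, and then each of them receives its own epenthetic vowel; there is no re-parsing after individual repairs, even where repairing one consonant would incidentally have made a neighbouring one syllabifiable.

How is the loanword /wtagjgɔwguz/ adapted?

witagijigɔwiguzi

The consonants /w/, /g/, /j/, /w/, /z/ cannot be parsed into a legal (C)V syllable (no codas are permitted; onsets are limited to one consonant).
Each unlicensed consonant becomes the onset of a new syllable: /w/ → /wi/, /g/ → /gi/, /j/ → /ji/, /w/ → /wi/, /z/ → /zi/.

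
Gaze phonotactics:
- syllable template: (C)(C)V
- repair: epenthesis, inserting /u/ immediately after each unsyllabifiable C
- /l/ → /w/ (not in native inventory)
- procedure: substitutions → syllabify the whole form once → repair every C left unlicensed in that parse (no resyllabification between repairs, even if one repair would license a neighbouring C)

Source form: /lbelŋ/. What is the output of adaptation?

Substitution: /l/ → /w/, giving /wbewŋ/.
Syllabifying with onset maximization leaves /w/, /ŋ/ stranded (no codas are permitted; onsets may contain at most 2 consonants).
Epenthesis after each stranded consonant: /w/ → /wu/, /ŋ/ → /ŋu/.

wbewuŋu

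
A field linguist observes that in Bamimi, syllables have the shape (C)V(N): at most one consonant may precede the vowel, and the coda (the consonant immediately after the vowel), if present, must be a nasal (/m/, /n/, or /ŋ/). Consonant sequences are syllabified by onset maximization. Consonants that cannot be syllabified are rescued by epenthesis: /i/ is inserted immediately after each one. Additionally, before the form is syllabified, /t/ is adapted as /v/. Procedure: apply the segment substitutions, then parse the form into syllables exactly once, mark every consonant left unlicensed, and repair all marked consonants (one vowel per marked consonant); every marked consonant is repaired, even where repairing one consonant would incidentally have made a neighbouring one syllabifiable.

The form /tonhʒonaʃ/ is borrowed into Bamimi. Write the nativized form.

vonhiʒonaʃi

Substitution: /t/ → /v/, giving /vonhʒonaʃ/.
Syllabifying with onset maximization leaves /h/, /ʃ/ stranded (only a nasal (/m/, /n/, or /ŋ/) is licensed in coda position; onsets are limited to one consonant).
Inserting the epenthetic vowel yields /h/ → /hi/, /ʃ/ → /ʃi/.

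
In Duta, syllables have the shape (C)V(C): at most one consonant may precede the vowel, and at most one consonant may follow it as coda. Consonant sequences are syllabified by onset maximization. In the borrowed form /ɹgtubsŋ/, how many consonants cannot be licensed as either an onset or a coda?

4

The consonants /ɹ/, /g/, /s/, /ŋ/ cannot be parsed into a legal (C)V(C) syllable (at most one coda consonant is licensed; onsets are limited to one consonant).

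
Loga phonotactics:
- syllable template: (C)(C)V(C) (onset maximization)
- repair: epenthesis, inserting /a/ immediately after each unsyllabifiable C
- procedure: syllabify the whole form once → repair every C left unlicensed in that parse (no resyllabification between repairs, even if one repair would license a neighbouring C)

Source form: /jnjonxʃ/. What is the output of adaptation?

janjonxaʃa

Syllabifying with onset maximization leaves /j/, /x/, /ʃ/ stranded (at most one coda consonant is licensed; onsets may contain at most 2 consonants).
Inserting the epenthetic vowel yields /j/ → /ja/, /x/ → /xa/, /ʃ/ → /ʃa/.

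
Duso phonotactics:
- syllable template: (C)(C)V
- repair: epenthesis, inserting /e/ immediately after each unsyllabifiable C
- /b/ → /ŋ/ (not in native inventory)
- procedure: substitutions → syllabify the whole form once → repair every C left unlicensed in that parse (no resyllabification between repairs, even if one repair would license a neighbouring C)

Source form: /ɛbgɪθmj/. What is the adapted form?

Substitution: /b/ → /ŋ/, giving /ɛŋgɪθmj/.
Under (C)(C)V, the unsyllabifiable consonants are /θ/, /m/, /j/ (no codas are permitted; onsets may contain at most 2 consonants).
Epenthesis after each stranded consonant: /θ/ → /θe/, /m/ → /me/, /j/ → /je/.

ɛŋgɪθemeje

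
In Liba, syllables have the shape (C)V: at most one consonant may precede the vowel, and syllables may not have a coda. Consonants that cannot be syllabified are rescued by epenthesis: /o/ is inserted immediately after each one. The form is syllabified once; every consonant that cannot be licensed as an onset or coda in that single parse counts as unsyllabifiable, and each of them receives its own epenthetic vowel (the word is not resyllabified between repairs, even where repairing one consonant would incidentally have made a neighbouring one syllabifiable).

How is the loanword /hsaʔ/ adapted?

hosaʔo

Syllabifying with onset maximization leaves /h/, /ʔ/ stranded (no codas are permitted; onsets are limited to one consonant).
Inserting the epenthetic vowel yields /h/ → /ho/, /ʔ/ → /ʔo/.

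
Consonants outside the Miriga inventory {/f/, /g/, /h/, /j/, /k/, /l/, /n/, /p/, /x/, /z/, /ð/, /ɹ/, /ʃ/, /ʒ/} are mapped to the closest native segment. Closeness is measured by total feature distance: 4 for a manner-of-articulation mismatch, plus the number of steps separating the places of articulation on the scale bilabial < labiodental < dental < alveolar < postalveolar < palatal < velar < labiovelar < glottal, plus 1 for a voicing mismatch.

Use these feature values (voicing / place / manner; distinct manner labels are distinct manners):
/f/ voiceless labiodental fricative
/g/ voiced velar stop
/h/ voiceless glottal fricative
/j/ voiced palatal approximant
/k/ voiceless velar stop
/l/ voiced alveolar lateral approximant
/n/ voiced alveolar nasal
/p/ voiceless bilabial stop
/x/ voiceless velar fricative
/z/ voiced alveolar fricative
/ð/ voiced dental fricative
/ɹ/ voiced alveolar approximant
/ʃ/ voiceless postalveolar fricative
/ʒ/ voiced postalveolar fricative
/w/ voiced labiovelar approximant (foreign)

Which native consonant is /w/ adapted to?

j

/j/ is closest: same manner (approximant), place distance 2 (labiovelar→palatal), same voicing; total 2. Next closest is /ɹ/ at distance 4.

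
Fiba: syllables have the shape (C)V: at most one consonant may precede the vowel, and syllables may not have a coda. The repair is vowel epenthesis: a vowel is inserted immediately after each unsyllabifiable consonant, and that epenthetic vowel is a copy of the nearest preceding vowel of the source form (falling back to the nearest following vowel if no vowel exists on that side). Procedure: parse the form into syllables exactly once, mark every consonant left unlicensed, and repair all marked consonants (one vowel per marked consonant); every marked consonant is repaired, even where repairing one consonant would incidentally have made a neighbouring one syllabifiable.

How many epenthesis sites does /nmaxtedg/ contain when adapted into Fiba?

The unsyllabifiable consonants are /n/, /x/, /d/, /g/; each receives one epenthetic vowel.

4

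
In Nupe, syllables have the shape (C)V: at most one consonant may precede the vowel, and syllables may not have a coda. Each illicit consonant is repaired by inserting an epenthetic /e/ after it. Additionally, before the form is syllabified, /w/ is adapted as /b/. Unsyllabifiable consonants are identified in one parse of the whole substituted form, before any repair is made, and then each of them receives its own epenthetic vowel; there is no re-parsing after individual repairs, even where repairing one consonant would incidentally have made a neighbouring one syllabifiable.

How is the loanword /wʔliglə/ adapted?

Substitution: /w/ → /b/, giving /bʔliglə/.
Syllabifying with onset maximization leaves /b/, /ʔ/, /g/ stranded (no codas are permitted; onsets are limited to one consonant).
Epenthesis after each stranded consonant: /b/ → /be/, /ʔ/ → /ʔe/, /g/ → /ge/.

beʔeligelə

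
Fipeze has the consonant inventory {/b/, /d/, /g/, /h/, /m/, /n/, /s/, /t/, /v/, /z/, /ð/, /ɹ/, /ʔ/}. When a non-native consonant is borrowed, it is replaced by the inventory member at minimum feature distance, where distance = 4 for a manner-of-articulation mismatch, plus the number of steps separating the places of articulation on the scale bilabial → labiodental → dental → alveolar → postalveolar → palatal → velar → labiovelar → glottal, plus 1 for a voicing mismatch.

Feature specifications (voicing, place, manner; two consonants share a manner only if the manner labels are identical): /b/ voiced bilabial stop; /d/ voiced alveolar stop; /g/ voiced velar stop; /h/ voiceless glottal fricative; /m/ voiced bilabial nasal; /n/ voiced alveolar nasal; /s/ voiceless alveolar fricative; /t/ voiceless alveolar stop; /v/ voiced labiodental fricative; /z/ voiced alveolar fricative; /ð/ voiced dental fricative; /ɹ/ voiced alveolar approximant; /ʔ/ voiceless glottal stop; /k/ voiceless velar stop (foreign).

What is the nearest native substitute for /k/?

g

/g/ is closest: same manner (stop), place distance 0 (velar→velar), voicing differs (+1); total 1. Next closest is /ʔ/ at distance 2.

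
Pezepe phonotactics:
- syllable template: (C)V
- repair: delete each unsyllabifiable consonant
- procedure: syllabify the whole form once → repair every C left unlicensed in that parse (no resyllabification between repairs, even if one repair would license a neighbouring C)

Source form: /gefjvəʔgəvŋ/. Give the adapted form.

Syllabifying with onset maximization leaves /f/, /j/, /ʔ/, /v/, /ŋ/ stranded (no codas are permitted; onsets are limited to one consonant).
Deletion applies to /f/, /j/, /ʔ/, /v/, /ŋ/.

gevəgə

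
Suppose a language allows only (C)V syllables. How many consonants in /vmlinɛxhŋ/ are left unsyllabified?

Syllabifying with onset maximization leaves /v/, /m/, /x/, /h/, /ŋ/ stranded (no codas are permitted; onsets are limited to one consonant).

5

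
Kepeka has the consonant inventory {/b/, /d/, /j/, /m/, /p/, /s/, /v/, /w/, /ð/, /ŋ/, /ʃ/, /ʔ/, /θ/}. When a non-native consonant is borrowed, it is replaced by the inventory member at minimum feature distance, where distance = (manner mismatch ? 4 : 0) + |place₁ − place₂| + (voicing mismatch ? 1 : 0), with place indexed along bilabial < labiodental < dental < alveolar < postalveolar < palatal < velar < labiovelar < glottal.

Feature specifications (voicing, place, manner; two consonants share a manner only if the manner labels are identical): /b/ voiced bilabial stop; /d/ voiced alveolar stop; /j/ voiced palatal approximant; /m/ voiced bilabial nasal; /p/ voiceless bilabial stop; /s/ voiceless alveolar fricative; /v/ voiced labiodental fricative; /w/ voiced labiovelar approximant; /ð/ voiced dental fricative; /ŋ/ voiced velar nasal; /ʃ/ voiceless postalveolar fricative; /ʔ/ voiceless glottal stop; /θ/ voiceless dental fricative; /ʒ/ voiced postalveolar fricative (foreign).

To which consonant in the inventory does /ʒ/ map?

/ʃ/ is closest: same manner (fricative), place distance 0 (postalveolar→postalveolar), voicing differs (+1); total 1. Next closest is /s/ at distance 2.

ʃ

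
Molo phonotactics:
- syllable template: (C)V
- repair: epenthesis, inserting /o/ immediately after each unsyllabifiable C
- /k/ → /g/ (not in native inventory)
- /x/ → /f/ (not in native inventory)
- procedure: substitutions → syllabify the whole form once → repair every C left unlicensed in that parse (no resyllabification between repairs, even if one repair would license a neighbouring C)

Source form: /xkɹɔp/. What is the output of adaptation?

fogoɹɔpo

Substitution: /x/ → /f/, /k/ → /g/, giving /fgɹɔp/.
Under (C)V, the unsyllabifiable consonants are /f/, /g/, /p/ (no codas are permitted; onsets are limited to one consonant).
Epenthesis after each stranded consonant: /f/ → /fo/, /g/ → /go/, /p/ → /po/.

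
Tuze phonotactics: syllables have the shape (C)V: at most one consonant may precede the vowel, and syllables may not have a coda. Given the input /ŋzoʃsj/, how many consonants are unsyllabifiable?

4

Syllabifying with onset maximization leaves /ŋ/, /ʃ/, /s/, /j/ stranded (no codas are permitted; onsets are limited to one consonant).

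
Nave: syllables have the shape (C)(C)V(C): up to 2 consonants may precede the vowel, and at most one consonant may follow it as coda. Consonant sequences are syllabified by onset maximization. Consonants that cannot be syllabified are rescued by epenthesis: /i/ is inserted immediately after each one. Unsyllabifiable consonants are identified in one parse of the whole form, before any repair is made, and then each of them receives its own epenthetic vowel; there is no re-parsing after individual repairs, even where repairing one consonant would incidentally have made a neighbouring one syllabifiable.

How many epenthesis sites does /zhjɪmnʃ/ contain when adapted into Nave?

The unsyllabifiable consonants are /z/, /n/, /ʃ/; each receives one epenthetic vowel.

3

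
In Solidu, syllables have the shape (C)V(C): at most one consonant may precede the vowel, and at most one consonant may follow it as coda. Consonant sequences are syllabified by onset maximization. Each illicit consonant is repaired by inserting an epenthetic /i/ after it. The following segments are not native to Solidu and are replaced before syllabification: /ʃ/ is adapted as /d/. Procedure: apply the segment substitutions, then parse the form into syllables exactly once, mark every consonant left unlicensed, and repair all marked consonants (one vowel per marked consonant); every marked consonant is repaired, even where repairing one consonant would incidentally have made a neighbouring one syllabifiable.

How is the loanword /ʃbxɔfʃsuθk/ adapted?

Substitution: /ʃ/ → /d/, giving /dbxɔfdsuθk/.
Syllabifying with onset maximization leaves /d/, /b/, /d/, /k/ stranded (at most one coda consonant is licensed; onsets are limited to one consonant).
Each unlicensed consonant becomes the onset of a new syllable: /d/ → /di/, /b/ → /bi/, /d/ → /di/, /k/ → /ki/.

dibixɔfdisuθki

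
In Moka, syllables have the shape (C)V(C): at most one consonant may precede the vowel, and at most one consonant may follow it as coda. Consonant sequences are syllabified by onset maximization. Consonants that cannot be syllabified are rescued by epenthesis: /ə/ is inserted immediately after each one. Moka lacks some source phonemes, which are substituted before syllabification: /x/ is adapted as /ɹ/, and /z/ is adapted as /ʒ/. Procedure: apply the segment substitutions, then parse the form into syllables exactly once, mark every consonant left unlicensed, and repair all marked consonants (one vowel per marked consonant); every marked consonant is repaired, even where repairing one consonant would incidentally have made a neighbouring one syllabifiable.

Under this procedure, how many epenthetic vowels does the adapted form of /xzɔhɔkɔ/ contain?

1

After substitution the input is /ɹʒɔhɔkɔ/.
The unsyllabifiable consonants are /ɹ/; each receives one epenthetic vowel.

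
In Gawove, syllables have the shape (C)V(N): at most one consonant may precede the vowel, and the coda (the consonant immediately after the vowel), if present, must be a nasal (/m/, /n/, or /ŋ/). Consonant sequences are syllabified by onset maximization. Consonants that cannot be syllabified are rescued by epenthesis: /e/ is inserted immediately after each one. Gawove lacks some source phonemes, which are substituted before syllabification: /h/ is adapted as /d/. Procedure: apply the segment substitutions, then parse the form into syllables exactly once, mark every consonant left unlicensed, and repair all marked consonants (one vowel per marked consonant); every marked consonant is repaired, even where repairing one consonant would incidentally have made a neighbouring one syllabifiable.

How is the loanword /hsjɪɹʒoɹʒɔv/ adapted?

desejɪɹeʒoɹeʒɔve

Substitution: /h/ → /d/, giving /dsjɪɹʒoɹʒɔv/.
Syllabifying with onset maximization leaves /d/, /s/, /ɹ/, /ɹ/, /v/ stranded (only a nasal (/m/, /n/, or /ŋ/) is licensed in coda position; onsets are limited to one consonant).
Each unlicensed consonant becomes the onset of a new syllable: /d/ → /de/, /s/ → /se/, /ɹ/ → /ɹe/, /ɹ/ → /ɹe/, /v/ → /ve/.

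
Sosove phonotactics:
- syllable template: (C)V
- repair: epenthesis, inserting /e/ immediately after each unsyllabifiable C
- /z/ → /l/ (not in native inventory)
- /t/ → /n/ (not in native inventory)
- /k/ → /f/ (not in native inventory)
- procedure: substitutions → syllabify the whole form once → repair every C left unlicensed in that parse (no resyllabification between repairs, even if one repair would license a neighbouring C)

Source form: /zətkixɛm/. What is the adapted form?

lənefixɛme

Substitution: /z/ → /l/, /t/ → /n/, /k/ → /f/, giving /lənfixɛm/.
Syllabifying with onset maximization leaves /n/, /m/ stranded (no codas are permitted; onsets are limited to one consonant).
Inserting the epenthetic vowel yields /n/ → /ne/, /m/ → /me/.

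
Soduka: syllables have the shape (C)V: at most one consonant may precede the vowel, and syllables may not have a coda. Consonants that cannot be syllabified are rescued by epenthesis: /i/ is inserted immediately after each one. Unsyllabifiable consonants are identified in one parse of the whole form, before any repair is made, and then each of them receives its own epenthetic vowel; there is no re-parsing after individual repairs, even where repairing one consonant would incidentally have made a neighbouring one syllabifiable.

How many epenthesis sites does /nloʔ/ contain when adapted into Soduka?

The unsyllabifiable consonants are /n/, /ʔ/; each receives one epenthetic vowel.

2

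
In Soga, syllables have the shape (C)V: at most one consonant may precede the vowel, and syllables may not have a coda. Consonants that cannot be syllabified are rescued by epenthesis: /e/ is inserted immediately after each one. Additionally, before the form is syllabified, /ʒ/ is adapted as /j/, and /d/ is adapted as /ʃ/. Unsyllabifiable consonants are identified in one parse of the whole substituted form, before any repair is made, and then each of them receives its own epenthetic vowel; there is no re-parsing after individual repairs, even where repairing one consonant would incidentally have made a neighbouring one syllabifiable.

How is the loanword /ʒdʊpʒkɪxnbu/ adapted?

Substitution: /ʒ/ → /j/, /d/ → /ʃ/, giving /jʃʊpjkɪxnbu/.
The consonants /j/, /p/, /j/, /x/, /n/ cannot be parsed into a legal (C)V syllable (no codas are permitted; onsets are limited to one consonant).
Inserting the epenthetic vowel yields /j/ → /je/, /p/ → /pe/, /j/ → /je/, /x/ → /xe/, /n/ → /ne/.

jeʃʊpejekɪxenebu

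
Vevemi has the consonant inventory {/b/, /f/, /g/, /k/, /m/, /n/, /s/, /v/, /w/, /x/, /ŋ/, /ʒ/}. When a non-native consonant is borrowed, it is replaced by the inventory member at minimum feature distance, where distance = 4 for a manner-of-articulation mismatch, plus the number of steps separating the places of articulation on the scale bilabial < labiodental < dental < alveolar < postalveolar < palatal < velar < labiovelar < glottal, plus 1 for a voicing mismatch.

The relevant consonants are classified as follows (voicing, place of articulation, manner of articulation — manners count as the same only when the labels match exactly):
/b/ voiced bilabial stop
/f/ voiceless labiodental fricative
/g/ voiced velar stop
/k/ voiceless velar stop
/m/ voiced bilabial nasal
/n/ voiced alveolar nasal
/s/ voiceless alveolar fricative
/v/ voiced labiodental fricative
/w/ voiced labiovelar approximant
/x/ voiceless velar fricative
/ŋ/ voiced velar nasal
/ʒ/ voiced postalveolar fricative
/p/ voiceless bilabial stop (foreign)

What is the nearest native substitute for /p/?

b

/b/ is closest: same manner (stop), place distance 0 (bilabial→bilabial), voicing differs (+1); total 1. Next closest is /f/ at distance 5.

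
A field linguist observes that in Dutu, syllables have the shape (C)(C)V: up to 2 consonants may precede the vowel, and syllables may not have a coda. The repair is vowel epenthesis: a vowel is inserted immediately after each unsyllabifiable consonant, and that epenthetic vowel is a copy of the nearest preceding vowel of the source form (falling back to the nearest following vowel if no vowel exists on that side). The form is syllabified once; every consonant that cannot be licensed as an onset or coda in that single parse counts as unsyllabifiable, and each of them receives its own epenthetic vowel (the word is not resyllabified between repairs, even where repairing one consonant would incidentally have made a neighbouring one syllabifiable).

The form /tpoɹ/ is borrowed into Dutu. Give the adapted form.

Syllabifying with onset maximization leaves /ɹ/ stranded (no codas are permitted; onsets may contain at most 2 consonants).
Epenthesis after each stranded consonant: /ɹ/ → /ɹo/.

tpoɹo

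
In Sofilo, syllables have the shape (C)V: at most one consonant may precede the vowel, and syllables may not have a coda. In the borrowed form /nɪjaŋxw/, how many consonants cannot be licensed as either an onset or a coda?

3

Under (C)V, the unsyllabifiable consonants are /ŋ/, /x/, /w/ (no codas are permitted; onsets are limited to one consonant).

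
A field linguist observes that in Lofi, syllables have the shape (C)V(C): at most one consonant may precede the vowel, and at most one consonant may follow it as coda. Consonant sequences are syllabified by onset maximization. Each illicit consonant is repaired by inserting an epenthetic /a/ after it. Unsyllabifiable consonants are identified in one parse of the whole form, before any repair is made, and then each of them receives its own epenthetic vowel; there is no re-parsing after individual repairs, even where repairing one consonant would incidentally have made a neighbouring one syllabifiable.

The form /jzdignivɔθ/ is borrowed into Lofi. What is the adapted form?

jazadignivɔθ

Syllabifying with onset maximization leaves /j/, /z/ stranded (at most one coda consonant is licensed; onsets are limited to one consonant).
Each unlicensed consonant becomes the onset of a new syllable: /j/ → /ja/, /z/ → /za/.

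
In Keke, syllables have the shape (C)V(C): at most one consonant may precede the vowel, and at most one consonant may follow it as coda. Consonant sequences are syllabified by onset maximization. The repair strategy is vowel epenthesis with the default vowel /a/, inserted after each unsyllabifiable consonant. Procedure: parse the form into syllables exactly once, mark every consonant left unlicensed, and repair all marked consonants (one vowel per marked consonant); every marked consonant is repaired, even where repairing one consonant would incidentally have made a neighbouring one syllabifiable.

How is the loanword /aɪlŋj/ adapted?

The consonants /ŋ/, /j/ cannot be parsed into a legal (C)V(C) syllable (at most one coda consonant is licensed; onsets are limited to one consonant).
Each unlicensed consonant becomes the onset of a new syllable: /ŋ/ → /ŋa/, /j/ → /ja/.

aɪlŋaja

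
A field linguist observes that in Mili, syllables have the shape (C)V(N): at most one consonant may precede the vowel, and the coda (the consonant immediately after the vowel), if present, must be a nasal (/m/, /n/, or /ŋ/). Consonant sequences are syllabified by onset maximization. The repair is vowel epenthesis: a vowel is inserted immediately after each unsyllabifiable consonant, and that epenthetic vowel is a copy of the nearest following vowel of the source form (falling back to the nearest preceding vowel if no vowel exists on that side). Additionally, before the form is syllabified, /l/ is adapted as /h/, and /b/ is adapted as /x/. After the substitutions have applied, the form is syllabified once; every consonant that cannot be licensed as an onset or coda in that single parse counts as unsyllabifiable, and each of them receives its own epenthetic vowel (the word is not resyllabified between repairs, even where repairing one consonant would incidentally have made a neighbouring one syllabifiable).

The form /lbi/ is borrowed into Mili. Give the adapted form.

Substitution: /l/ → /h/, /b/ → /x/, giving /hxi/.
The consonants /h/ cannot be parsed into a legal (C)V(N) syllable (only a nasal (/m/, /n/, or /ŋ/) is licensed in coda position; onsets are limited to one consonant).
Epenthesis after each stranded consonant: /h/ → /hi/.

hixi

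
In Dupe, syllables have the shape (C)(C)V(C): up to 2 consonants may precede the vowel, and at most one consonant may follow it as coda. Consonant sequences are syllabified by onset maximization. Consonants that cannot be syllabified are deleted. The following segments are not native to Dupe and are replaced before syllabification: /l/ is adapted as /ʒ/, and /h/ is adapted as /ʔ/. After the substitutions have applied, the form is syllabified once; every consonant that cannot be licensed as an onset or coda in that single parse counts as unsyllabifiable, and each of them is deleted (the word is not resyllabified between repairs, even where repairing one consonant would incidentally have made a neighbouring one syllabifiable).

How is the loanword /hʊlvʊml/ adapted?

Substitution: /h/ → /ʔ/, /l/ → /ʒ/, giving /ʔʊʒvʊmʒ/.
The consonants /ʒ/ cannot be parsed into a legal (C)(C)V(C) syllable (at most one coda consonant is licensed; onsets may contain at most 2 consonants).
Deleting the stranded consonants removes /ʒ/.

ʔʊʒvʊm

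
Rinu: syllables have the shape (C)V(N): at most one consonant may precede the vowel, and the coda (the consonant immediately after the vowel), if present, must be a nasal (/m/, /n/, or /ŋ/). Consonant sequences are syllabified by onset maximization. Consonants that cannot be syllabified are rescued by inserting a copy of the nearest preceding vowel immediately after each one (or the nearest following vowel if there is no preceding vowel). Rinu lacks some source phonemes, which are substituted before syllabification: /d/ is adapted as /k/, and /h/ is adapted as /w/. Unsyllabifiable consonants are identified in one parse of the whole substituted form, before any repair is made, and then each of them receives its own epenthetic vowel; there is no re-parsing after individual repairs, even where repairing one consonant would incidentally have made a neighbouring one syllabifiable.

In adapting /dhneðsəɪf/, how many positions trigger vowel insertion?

4

After substitution the input is /kwneðsəɪf/.
The unsyllabifiable consonants are /k/, /w/, /ð/, /f/; each receives one epenthetic vowel.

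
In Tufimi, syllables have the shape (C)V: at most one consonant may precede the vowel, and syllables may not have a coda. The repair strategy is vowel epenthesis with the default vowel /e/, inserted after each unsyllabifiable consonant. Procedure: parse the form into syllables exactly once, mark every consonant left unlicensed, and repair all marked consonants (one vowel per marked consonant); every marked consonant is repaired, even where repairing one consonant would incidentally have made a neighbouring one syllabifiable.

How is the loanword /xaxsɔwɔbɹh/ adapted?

Syllabifying with onset maximization leaves /x/, /b/, /ɹ/, /h/ stranded (no codas are permitted; onsets are limited to one consonant).
Inserting the epenthetic vowel yields /x/ → /xe/, /b/ → /be/, /ɹ/ → /ɹe/, /h/ → /he/.

xaxesɔwɔbeɹehe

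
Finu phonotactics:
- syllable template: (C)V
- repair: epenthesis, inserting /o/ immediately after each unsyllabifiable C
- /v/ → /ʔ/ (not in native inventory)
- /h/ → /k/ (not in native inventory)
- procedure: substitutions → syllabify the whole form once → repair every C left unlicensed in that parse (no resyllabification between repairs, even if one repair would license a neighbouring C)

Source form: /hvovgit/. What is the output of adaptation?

koʔoʔogito

Substitution: /h/ → /k/, /v/ → /ʔ/, giving /kʔoʔgit/.
Under (C)V, the unsyllabifiable consonants are /k/, /ʔ/, /t/ (no codas are permitted; onsets are limited to one consonant).
Epenthesis after each stranded consonant: /k/ → /ko/, /ʔ/ → /ʔo/, /t/ → /to/.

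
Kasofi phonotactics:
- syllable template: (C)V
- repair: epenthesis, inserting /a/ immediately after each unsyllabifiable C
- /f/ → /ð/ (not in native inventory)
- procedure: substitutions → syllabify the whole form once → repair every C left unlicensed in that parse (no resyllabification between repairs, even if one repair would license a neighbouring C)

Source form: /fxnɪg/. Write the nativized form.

ðaxanɪga

Substitution: /f/ → /ð/, giving /ðxnɪg/.
The consonants /ð/, /x/, /g/ cannot be parsed into a legal (C)V syllable (no codas are permitted; onsets are limited to one consonant).
Each unlicensed consonant becomes the onset of a new syllable: /ð/ → /ða/, /x/ → /xa/, /g/ → /ga/.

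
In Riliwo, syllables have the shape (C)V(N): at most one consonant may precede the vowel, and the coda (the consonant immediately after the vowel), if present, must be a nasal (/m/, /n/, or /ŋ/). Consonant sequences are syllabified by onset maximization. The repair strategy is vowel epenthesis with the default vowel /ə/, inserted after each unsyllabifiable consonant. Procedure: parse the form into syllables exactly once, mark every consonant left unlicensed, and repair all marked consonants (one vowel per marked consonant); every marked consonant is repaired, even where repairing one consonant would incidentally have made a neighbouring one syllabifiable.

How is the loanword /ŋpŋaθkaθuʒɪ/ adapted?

Syllabifying with onset maximization leaves /ŋ/, /p/, /θ/ stranded (only a nasal (/m/, /n/, or /ŋ/) is licensed in coda position; onsets are limited to one consonant).
Epenthesis after each stranded consonant: /ŋ/ → /ŋə/, /p/ → /pə/, /θ/ → /θə/.

ŋəpəŋaθəkaθuʒɪ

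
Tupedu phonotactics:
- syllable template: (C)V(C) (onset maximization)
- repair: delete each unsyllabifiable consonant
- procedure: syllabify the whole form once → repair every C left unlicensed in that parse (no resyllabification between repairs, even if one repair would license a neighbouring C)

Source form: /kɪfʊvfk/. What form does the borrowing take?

kɪfʊv

Under (C)V(C), the unsyllabifiable consonants are /f/, /k/ (at most one coda consonant is licensed; onsets are limited to one consonant).
Deletion applies to /f/, /k/.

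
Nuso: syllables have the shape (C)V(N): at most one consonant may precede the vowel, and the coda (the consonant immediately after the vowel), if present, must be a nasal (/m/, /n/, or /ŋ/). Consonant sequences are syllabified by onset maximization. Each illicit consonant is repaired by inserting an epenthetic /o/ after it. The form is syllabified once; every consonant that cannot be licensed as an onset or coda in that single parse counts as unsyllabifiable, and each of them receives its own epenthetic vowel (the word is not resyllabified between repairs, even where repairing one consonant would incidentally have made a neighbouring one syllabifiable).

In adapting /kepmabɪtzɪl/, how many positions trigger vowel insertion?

The unsyllabifiable consonants are /p/, /t/, /l/; each receives one epenthetic vowel.

3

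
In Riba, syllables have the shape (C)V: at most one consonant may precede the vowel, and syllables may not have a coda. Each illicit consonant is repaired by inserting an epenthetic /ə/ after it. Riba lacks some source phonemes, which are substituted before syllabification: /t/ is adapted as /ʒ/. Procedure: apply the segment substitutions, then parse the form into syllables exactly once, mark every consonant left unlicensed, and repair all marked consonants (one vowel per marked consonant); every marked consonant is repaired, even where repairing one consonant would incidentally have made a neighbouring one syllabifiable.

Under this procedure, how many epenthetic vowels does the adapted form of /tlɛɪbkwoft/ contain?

5

After substitution the input is /ʒlɛɪbkwofʒ/.
The unsyllabifiable consonants are /ʒ/, /b/, /k/, /f/, /ʒ/; each receives one epenthetic vowel.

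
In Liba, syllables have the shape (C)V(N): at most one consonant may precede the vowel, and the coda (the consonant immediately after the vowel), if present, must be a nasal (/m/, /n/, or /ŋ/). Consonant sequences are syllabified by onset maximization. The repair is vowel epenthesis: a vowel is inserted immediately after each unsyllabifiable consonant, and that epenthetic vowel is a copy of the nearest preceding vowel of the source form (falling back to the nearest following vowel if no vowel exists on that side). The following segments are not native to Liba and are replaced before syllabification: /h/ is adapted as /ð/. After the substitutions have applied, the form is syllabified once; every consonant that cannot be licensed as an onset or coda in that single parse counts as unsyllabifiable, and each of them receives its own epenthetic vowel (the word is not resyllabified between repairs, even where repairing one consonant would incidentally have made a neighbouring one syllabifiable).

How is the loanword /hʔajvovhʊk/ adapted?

Substitution: /h/ → /ð/, giving /ðʔajvovðʊk/.
Syllabifying with onset maximization leaves /ð/, /j/, /v/, /k/ stranded (only a nasal (/m/, /n/, or /ŋ/) is licensed in coda position; onsets are limited to one consonant).
Each unlicensed consonant becomes the onset of a new syllable: /ð/ → /ða/, /j/ → /ja/, /v/ → /vo/, /k/ → /kʊ/.

ðaʔajavovoðʊkʊ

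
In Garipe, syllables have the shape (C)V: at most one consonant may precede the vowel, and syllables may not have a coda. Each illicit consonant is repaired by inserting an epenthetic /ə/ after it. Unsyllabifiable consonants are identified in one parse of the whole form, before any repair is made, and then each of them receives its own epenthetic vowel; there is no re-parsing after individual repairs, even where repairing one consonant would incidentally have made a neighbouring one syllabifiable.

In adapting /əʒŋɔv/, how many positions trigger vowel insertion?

The unsyllabifiable consonants are /ʒ/, /v/; each receives one epenthetic vowel.

2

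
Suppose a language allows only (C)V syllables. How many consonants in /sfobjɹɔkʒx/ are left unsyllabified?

6

Under (C)V, the unsyllabifiable consonants are /s/, /b/, /j/, /k/, /ʒ/, /x/ (no codas are permitted; onsets are limited to one consonant).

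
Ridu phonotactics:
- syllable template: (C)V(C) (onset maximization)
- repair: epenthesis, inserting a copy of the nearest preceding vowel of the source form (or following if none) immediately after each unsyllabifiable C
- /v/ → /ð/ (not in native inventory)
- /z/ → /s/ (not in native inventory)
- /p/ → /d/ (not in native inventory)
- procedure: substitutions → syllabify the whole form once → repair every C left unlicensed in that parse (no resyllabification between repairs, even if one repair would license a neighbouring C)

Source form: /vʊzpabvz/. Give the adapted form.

ðʊsdabðasa

Substitution: /v/ → /ð/, /z/ → /s/, /p/ → /d/, giving /ðʊsdabðs/.
The consonants /ð/, /s/ cannot be parsed into a legal (C)V(C) syllable (at most one coda consonant is licensed; onsets are limited to one consonant).
Epenthesis after each stranded consonant: /ð/ → /ða/, /s/ → /sa/.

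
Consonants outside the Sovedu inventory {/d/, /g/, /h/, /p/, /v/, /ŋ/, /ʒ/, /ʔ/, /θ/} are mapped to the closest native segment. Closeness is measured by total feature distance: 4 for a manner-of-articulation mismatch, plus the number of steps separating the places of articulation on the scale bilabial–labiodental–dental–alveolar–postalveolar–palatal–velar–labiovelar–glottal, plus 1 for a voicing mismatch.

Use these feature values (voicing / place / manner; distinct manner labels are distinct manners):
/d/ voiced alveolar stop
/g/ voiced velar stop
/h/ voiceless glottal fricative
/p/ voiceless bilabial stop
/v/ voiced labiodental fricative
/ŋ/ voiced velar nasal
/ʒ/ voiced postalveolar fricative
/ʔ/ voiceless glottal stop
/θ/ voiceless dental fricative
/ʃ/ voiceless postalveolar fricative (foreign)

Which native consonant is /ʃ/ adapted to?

/ʒ/ is closest: same manner (fricative), place distance 0 (postalveolar→postalveolar), voicing differs (+1); total 1. Next closest is /θ/ at distance 2.

ʒ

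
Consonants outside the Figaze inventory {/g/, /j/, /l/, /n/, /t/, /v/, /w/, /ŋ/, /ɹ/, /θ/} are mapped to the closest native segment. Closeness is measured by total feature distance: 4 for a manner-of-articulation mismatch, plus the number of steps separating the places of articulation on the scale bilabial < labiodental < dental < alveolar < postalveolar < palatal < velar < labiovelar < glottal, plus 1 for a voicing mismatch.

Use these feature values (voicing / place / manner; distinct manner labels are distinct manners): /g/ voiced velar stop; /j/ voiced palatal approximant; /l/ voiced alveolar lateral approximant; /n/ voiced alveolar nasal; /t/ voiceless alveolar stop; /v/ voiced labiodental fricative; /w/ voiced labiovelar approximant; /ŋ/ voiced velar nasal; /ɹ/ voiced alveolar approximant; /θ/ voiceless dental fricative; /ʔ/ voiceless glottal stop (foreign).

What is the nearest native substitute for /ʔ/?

g

/g/ is closest: same manner (stop), place distance 2 (glottal→velar), voicing differs (+1); total 3. Next closest is /t/ at distance 5.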